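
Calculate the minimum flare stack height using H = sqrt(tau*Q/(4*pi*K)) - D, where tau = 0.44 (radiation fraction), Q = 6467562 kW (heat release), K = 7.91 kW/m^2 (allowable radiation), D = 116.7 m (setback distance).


tau*Q/(4*pi*K) = 0.44 * 6467562 / (4 * pi * 7.91) = 28629
sqrt(28629) = 169.201
H = 169.201 - 116.7 = 52.50

52.50 m


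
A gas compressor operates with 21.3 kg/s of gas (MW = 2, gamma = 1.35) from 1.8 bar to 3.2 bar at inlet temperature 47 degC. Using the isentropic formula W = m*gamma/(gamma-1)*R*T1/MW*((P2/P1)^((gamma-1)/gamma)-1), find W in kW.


Isentropic work: W = m*(gamma/(gamma-1))*(R*T1/MW)*((P2/P1)^((gamma-1)/gamma) - 1)
T1 = 47 + 273.15 = 320.15 K
Pressure ratio = 3.2 / 1.8 = 1.77778
Exponent = (1.35 - 1)/1.35 = 0.259259
(P2/P1)^exp - 1 = 1.77778^0.259259 - 1 = 0.160869
W = 21.3 * 1.35 / 0.35 * 8.314 * 320.15 / 2 * 0.160869 = 17590

17590 kW


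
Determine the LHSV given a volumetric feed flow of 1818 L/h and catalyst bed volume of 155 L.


LHSV = volumetric feed rate / catalyst volume
= 1818 L/h / 155 L
= 11.73 h^-1

11.73 h^-1


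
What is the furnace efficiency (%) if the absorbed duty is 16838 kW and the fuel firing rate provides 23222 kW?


Furnace efficiency = Q_absorbed / Q_fuel * 100
= 16838 / 23222 * 100 = 72.51

72.51 %


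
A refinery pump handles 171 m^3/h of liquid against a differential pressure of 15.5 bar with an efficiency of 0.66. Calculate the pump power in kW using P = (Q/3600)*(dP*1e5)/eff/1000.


Q = 171 / 3600 = 0.0475 m^3/s
P = 0.0475 * (15.5 * 1e5) / 0.66 / 1000 = 111.6

111.6 kW


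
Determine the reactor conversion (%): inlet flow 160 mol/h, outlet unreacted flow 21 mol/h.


X = (F_in - F_out) / F_in * 100
Moles reacted = 160 - 21 = 139
X = 139 / 160 * 100
= 0.8688 * 100
= 86.88 %

86.88 %


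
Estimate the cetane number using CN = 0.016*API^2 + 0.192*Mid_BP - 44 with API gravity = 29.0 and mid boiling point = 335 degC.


CN = 0.016 * 29.0^2 + 0.192 * 335 - 44
CN = 13.456 + 64.32 - 44 = 33.776

33.776


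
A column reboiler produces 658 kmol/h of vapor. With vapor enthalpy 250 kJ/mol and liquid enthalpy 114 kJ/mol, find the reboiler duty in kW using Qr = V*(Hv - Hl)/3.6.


Qr = 658 * (250 - 114) / 3.6 = 658 * 136 / 3.6 = 24860

24860 kW


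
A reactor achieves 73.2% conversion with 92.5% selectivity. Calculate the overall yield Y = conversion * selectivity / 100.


Overall yield = conversion (%) * selectivity (%) / 100
Conversion = 73.2%, Selectivity = 92.5%
Y = 73.2 * 92.5 / 100
= 67.71 %

67.71 %


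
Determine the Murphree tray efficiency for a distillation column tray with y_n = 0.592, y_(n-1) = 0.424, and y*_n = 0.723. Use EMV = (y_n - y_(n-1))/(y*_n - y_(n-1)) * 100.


Murphree vapor efficiency: EMV = (y_n - y_(n-1)) / (y*_n - y_(n-1)) * 100
EMV = (0.592 - 0.424) / (0.723 - 0.424) * 100 = 0.168 / 0.299 * 100 = 56.19

56.19 %


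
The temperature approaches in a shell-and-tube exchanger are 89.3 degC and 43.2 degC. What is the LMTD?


LMTD = (dT1 - dT2) / ln(dT1/dT2)
= (89.3 - 43.2) / ln(89.3 / 43.2) = 46.1 / 0.726161 = 63.48

63.48 degC


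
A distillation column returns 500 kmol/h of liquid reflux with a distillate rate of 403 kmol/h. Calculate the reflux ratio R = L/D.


Reflux ratio definition: R = L / D (liquid returned / distillate withdrawn)
L = 500 kmol/h, D = 403 kmol/h
R = 500 / 403 = 1.241

1.241


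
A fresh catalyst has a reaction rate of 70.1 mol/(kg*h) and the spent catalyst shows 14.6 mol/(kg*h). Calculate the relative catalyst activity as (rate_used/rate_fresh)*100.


Activity (%) = (rate_used / rate_fresh) * 100
rate_used = 14.6, rate_fresh = 70.1
= (14.6 / 70.1) * 100
= 0.2083 * 100 = 20.83

20.83 %


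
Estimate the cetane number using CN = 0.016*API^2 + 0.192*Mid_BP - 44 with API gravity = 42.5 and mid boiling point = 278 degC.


CN = 0.016 * 42.5^2 + 0.192 * 278 - 44
CN = 28.9 + 53.376 - 44 = 38.276

38.276


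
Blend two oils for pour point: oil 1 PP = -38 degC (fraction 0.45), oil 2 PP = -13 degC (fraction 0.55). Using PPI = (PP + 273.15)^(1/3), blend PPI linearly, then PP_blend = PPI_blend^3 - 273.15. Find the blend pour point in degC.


PPI_1 = (-38 + 273.15)^(1/3) = 6.172318
PPI_2 = (-13 + 273.15)^(1/3) = 6.383731
PPI_blend = 0.45 * 6.172318 + 0.55 * 6.383731 = 6.288595
PP_blend = 6.288595^3 - 273.15 = 248.6915 - 273.15 = -24.46

-24.46 degC


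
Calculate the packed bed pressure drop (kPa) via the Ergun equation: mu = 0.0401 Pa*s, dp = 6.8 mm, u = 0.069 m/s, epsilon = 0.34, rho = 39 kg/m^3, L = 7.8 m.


dp = 6.8 mm = 0.0068 m
Viscous term = 150*0.0401*0.069*(1-0.34)^2 / (0.0068^2*0.34^3) = 99475.9
Inertial term = 1.75*39*0.069^2*(1-0.34) / (0.0068*0.34^3) = 802.415
dP/L = 99475.9 + 802.415 = 100278 Pa/m
dP = 100278 * 7.8 / 1000 = 782.2 kPa

782.2 kPa


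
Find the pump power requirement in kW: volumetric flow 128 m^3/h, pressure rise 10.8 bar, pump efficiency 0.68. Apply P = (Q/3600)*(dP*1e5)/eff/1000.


Q = 128 / 3600 = 0.0355556 m^3/s
P = 0.0355556 * (10.8 * 1e5) / 0.68 / 1000 = 56.47

56.47 kW


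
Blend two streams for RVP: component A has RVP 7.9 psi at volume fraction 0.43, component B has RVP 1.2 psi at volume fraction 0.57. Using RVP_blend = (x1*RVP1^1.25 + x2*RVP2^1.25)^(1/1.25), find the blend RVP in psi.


Chevron index: RVP_blend = (sum xi*RVPi^1.25)^(1/1.25)
RVP^1.25 terms: 0.43 * 7.9^1.25 + 0.57 * 1.2^1.25 = 6.41101
RVP_blend = 6.41101^(1/1.25) = 4.421

4.421 psi


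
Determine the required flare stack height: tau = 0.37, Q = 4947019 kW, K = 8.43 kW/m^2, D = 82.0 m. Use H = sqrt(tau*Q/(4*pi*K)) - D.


tau*Q/(4*pi*K) = 0.37 * 4947019 / (4 * pi * 8.43) = 17278.6
sqrt(17278.6) = 131.448
H = 131.448 - 82.0 = 49.45

49.45 m


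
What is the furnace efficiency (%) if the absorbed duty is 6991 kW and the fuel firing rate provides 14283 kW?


Furnace efficiency = Q_absorbed / Q_fuel * 100
= 6991 / 14283 * 100 = 48.95

48.95 %


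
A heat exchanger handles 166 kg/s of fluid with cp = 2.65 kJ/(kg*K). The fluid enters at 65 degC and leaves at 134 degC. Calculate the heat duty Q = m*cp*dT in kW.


Q = m_dot * cp * delta_T
delta_T = 134 - 65 = 69 K
Q = 166 * 2.65 * 69
= 439.9 * 69
= 30353.1 kW

30353.1 kW


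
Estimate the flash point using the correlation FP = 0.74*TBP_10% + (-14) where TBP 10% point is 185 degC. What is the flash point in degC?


FP = 0.74 * 185 + (-14) = 122.9

122.9 degC


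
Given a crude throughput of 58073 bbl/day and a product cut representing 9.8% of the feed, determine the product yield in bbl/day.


Crude throughput = 58073 bbl/day
Fraction yield = 9.8%
yield = throughput * fraction / 100
yield = 58073 * 9.8 / 100 = 5691.154

5691.154 bbl/day


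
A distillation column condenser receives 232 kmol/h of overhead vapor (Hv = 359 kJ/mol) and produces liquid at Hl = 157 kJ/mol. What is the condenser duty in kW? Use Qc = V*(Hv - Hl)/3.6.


Qc = 232 * (359 - 157) / 3.6 = 232 * 202 / 3.6 = 13020

13020 kW


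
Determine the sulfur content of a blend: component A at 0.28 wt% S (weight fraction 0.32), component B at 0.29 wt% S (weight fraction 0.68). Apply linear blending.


Linear sulfur blending: S_blend = x1*S1 + x2*S2
Contribution 1: 0.32 * 0.28 = 0.0896 wt%
Contribution 2: 0.68 * 0.29 = 0.1972 wt%
S_blend = 0.0896 + 0.1972 = 0.2868

0.2868 wt%


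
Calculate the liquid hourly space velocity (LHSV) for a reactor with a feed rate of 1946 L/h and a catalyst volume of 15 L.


LHSV = volumetric feed rate / catalyst volume
= 1946 L/h / 15 L
= 129.7 h^-1

129.7 h^-1


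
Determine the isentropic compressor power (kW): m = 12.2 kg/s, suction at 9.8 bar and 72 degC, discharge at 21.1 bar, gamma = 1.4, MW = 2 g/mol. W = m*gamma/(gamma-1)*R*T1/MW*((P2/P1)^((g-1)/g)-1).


Isentropic work: W = m*(gamma/(gamma-1))*(R*T1/MW)*((P2/P1)^((gamma-1)/gamma) - 1)
T1 = 72 + 273.15 = 345.15 K
Pressure ratio = 21.1 / 9.8 = 2.15306
Exponent = (1.4 - 1)/1.4 = 0.285714
(P2/P1)^exp - 1 = 2.15306^0.285714 - 1 = 0.24497
W = 12.2 * 1.4 / 0.4 * 8.314 * 345.15 / 2 * 0.24497 = 15010

15010 kW


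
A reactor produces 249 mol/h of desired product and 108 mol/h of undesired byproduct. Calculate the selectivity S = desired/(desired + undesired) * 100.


Selectivity = desired / (desired + undesired) * 100
Total products = 249 + 108 = 357 mol/h
S = 249 / 357 * 100
= 0.6975 * 100
= 69.75 %

69.75 %


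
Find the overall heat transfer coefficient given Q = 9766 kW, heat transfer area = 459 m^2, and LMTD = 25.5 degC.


From Q = U*A*LMTD, U = Q / (A * LMTD)
U = 9766 / (459 * 25.5) = 9766 / 11704.5 = 0.8344

0.8344 kW/(m^2*K)


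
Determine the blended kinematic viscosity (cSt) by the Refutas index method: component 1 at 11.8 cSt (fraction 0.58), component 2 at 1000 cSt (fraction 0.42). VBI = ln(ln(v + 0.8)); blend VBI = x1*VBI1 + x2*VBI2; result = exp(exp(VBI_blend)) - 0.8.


Refutas method: VBN_i = 14.534*ln(ln(visc_i + 0.8)) + 10.975, blended linearly by mass fraction; since VBN is linear in VBI_i = ln(ln(visc_i + 0.8)) and the fractions sum to 1, blend VBI directly: visc = exp(exp(VBI_blend)) - 0.8
VBI_1 = ln(ln(11.8 + 0.8)) = 0.929679
VBI_2 = ln(ln(1000 + 0.8)) = 1.93276
VBI_blend = 0.58 * 0.929679 + 0.42 * 1.93276 = 1.35097
visc_blend = exp(exp(1.35097)) - 0.8 = 46.72

46.72 cSt


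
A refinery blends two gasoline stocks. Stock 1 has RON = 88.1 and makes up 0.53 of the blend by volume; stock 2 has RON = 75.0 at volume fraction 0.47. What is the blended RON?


Linear blending: RON_blend = sum(vi * RONi)
Contribution 1: 0.53 * 88.1 = 46.693
Contribution 2: 0.47 * 75.0 = 35.25
RON_blend = 46.693 + 35.25 = 81.943

81.943


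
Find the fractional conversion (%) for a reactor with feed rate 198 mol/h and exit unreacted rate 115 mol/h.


X = (F_in - F_out) / F_in * 100
Moles reacted = 198 - 115 = 83
X = 83 / 198 * 100
= 0.4192 * 100
= 41.92 %

41.92 %


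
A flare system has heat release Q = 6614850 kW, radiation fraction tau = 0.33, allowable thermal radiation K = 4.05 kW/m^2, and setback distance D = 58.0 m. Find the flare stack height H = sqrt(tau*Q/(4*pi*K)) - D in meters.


tau*Q/(4*pi*K) = 0.33 * 6614850 / (4 * pi * 4.05) = 42891.3
sqrt(42891.3) = 207.102
H = 207.102 - 58.0 = 149.1

149.1 m


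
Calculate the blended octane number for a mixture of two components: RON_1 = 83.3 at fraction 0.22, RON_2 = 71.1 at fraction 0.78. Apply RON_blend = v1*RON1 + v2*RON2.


Linear blending: RON_blend = sum(vi * RONi)
Contribution 1: 0.22 * 83.3 = 18.326
Contribution 2: 0.78 * 71.1 = 55.458
RON_blend = 18.326 + 55.458 = 73.784

73.784


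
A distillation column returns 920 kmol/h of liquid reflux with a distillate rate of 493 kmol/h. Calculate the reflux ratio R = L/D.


Reflux ratio definition: R = L / D (liquid returned / distillate withdrawn)
L = 920 kmol/h, D = 493 kmol/h
R = 920 / 493 = 1.866

1.866


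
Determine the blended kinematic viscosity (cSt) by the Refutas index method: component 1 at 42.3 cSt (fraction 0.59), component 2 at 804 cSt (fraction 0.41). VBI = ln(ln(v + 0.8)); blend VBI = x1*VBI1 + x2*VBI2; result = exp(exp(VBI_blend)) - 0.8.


Refutas method: VBN_i = 14.534*ln(ln(visc_i + 0.8)) + 10.975, blended linearly by mass fraction; since VBN is linear in VBI_i = ln(ln(visc_i + 0.8)) and the fractions sum to 1, blend VBI directly: visc = exp(exp(VBI_blend)) - 0.8
VBI_1 = ln(ln(42.3 + 0.8)) = 1.32536
VBI_2 = ln(ln(804 + 0.8)) = 1.9007
VBI_blend = 0.59 * 1.32536 + 0.41 * 1.9007 = 1.56125
visc_blend = exp(exp(1.56125)) - 0.8 = 116.5

116.5 cSt


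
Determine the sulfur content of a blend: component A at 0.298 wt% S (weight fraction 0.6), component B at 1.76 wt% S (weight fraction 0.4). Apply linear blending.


Linear sulfur blending: S_blend = x1*S1 + x2*S2
Contribution 1: 0.6 * 0.298 = 0.1788 wt%
Contribution 2: 0.4 * 1.76 = 0.704 wt%
S_blend = 0.1788 + 0.704 = 0.8828

0.8828 wt%


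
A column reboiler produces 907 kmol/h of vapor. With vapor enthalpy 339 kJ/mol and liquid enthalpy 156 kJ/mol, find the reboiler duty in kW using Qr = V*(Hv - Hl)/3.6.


Qr = 907 * (339 - 156) / 3.6 = 907 * 183 / 3.6 = 46110

46110 kW


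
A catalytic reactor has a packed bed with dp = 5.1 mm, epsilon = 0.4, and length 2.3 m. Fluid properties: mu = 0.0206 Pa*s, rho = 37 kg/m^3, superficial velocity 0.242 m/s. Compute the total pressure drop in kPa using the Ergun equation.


dp = 5.1 mm = 0.0051 m
Viscous term = 150*0.0206*0.242*(1-0.4)^2 / (0.0051^2*0.4^3) = 161717
Inertial term = 1.75*37*0.242^2*(1-0.4) / (0.0051*0.4^3) = 6970.62
dP/L = 161717 + 6970.62 = 168688 Pa/m
dP = 168688 * 2.3 / 1000 = 388.0 kPa

388.0 kPa


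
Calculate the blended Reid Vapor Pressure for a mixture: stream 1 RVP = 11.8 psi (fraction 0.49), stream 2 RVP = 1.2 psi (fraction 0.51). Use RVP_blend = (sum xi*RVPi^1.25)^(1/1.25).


Chevron index: RVP_blend = (sum xi*RVPi^1.25)^(1/1.25)
RVP^1.25 terms: 0.49 * 11.8^1.25 + 0.51 * 1.2^1.25 = 11.3569
RVP_blend = 11.3569^(1/1.25) = 6.986

6.986 psi


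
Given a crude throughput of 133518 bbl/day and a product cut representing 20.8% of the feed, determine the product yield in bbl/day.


Crude throughput = 133518 bbl/day
Fraction yield = 20.8%
yield = throughput * fraction / 100
yield = 133518 * 20.8 / 100 = 27771.744

27771.744 bbl/day


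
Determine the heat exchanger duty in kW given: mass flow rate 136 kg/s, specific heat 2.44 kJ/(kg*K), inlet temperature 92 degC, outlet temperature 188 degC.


Q = m_dot * cp * delta_T
delta_T = 188 - 92 = 96 K
Q = 136 * 2.44 * 96
= 331.84 * 96
= 31856.64 kW

31856.64 kW


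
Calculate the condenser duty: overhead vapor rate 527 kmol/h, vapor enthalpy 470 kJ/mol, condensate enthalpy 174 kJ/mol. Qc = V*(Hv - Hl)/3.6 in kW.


Qc = 527 * (470 - 174) / 3.6 = 527 * 296 / 3.6 = 43330

43330 kW


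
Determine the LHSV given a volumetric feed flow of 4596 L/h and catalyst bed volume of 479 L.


LHSV = volumetric feed rate / catalyst volume
= 4596 L/h / 479 L
= 9.595 h^-1

9.595 h^-1


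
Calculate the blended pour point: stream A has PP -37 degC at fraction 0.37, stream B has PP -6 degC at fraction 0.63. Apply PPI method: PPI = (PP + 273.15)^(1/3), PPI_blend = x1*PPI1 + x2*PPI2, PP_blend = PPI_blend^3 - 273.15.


PPI_1 = (-37 + 273.15)^(1/3) = 6.181056
PPI_2 = (-6 + 273.15)^(1/3) = 6.440482
PPI_blend = 0.37 * 6.181056 + 0.63 * 6.440482 = 6.344494
PP_blend = 6.344494^3 - 273.15 = 255.3824 - 273.15 = -17.77

-17.77 degC


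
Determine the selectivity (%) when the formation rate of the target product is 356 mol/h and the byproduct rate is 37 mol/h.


Selectivity = desired / (desired + undesired) * 100
Total products = 356 + 37 = 393 mol/h
S = 356 / 393 * 100
= 0.9059 * 100
= 90.59 %

90.59 %


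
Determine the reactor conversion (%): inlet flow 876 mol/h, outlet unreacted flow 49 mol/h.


X = (F_in - F_out) / F_in * 100
Moles reacted = 876 - 49 = 827
X = 827 / 876 * 100
= 0.9441 * 100
= 94.41 %

94.41 %


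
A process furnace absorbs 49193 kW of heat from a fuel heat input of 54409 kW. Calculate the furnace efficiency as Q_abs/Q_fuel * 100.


Furnace efficiency = Q_absorbed / Q_fuel * 100
= 49193 / 54409 * 100 = 90.41

90.41 %


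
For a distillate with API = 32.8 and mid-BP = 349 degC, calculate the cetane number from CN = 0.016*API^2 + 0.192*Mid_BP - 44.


CN = 0.016 * 32.8^2 + 0.192 * 349 - 44
CN = 17.21344 + 67.008 - 44 = 40.22144

40.22144


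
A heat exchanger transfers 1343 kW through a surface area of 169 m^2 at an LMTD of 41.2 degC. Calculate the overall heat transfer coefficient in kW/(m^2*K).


From Q = U*A*LMTD, U = Q / (A * LMTD)
U = 1343 / (169 * 41.2) = 1343 / 6962.8 = 0.1929

0.1929 kW/(m^2*K)


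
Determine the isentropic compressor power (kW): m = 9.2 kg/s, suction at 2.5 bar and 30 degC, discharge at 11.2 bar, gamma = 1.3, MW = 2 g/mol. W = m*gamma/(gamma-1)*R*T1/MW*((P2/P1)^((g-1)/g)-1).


Isentropic work: W = m*(gamma/(gamma-1))*(R*T1/MW)*((P2/P1)^((gamma-1)/gamma) - 1)
T1 = 30 + 273.15 = 303.15 K
Pressure ratio = 11.2 / 2.5 = 4.48
Exponent = (1.3 - 1)/1.3 = 0.230769
(P2/P1)^exp - 1 = 4.48^0.230769 - 1 = 0.413497
W = 9.2 * 1.3 / 0.3 * 8.314 * 303.15 / 2 * 0.413497 = 20770

20770 kW


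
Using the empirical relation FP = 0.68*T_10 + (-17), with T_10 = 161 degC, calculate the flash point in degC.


FP = 0.68 * 161 + (-17) = 92.48

92.48 degC


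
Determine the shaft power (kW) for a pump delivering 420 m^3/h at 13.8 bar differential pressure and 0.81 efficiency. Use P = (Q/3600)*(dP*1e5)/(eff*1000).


Q = 420 / 3600 = 0.116667 m^3/s
P = 0.116667 * (13.8 * 1e5) / 0.81 / 1000 = 198.8

198.8 kW


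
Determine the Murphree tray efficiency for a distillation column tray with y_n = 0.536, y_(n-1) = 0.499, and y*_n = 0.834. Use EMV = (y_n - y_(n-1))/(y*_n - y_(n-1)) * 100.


Murphree vapor efficiency: EMV = (y_n - y_(n-1)) / (y*_n - y_(n-1)) * 100
EMV = (0.536 - 0.499) / (0.834 - 0.499) * 100 = 0.037 / 0.335 * 100 = 11.04

11.04 %


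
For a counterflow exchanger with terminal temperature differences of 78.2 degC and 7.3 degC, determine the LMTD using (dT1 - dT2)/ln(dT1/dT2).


LMTD = (dT1 - dT2) / ln(dT1/dT2)
= (78.2 - 7.3) / ln(78.2 / 7.3) = 70.9 / 2.3714 = 29.90

29.90 degC


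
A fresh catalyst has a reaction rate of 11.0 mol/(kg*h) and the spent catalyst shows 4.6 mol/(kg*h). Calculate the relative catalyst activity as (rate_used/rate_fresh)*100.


Activity (%) = (rate_used / rate_fresh) * 100
rate_used = 4.6, rate_fresh = 11.0
= (4.6 / 11.0) * 100
= 0.4182 * 100 = 41.82

41.82 %


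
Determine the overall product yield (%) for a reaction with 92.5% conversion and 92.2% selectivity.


Overall yield = conversion (%) * selectivity (%) / 100
Conversion = 92.5%, Selectivity = 92.2%
Y = 92.5 * 92.2 / 100
= 85.285 %

85.285 %


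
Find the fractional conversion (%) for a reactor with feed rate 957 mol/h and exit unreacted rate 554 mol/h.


X = (F_in - F_out) / F_in * 100
Moles reacted = 957 - 554 = 403
X = 403 / 957 * 100
= 0.4211 * 100
= 42.11 %

42.11 %


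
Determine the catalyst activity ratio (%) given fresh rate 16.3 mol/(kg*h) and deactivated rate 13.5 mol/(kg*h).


Activity (%) = (rate_used / rate_fresh) * 100
rate_used = 13.5, rate_fresh = 16.3
= (13.5 / 16.3) * 100
= 0.8282 * 100 = 82.82

82.82 %


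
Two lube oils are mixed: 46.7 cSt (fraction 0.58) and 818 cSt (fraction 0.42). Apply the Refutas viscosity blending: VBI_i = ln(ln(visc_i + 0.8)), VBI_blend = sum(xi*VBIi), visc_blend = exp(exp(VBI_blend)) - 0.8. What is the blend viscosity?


Refutas method: VBN_i = 14.534*ln(ln(visc_i + 0.8)) + 10.975, blended linearly by mass fraction; since VBN is linear in VBI_i = ln(ln(visc_i + 0.8)) and the fractions sum to 1, blend VBI directly: visc = exp(exp(VBI_blend)) - 0.8
VBI_1 = ln(ln(46.7 + 0.8)) = 1.35086
VBI_2 = ln(ln(818 + 0.8)) = 1.90328
VBI_blend = 0.58 * 1.35086 + 0.42 * 1.90328 = 1.58288
visc_blend = exp(exp(1.58288)) - 0.8 = 129.4

129.4 cSt


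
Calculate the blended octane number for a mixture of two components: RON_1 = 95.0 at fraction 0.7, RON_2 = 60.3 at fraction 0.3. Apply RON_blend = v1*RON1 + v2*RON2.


Linear blending: RON_blend = sum(vi * RONi)
Contribution 1: 0.7 * 95.0 = 66.5
Contribution 2: 0.3 * 60.3 = 18.09
RON_blend = 66.5 + 18.09 = 84.59

84.59


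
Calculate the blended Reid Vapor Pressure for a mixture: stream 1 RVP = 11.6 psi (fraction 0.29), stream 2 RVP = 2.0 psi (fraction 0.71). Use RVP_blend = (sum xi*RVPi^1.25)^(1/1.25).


Chevron index: RVP_blend = (sum xi*RVPi^1.25)^(1/1.25)
RVP^1.25 terms: 0.29 * 11.6^1.25 + 0.71 * 2.0^1.25 = 7.89694
RVP_blend = 7.89694^(1/1.25) = 5.224

5.224 psi


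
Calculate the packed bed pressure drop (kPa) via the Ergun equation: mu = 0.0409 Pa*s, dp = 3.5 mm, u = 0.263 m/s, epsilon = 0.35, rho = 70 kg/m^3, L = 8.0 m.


dp = 3.5 mm = 0.0035 m
Viscous term = 150*0.0409*0.263*(1-0.35)^2 / (0.0035^2*0.35^3) = 1297950
Inertial term = 1.75*70*0.263^2*(1-0.35) / (0.0035*0.35^3) = 36701.9
dP/L = 1297950 + 36701.9 = 1334650 Pa/m
dP = 1334650 * 8.0 / 1000 = 10680 kPa

10680 kPa


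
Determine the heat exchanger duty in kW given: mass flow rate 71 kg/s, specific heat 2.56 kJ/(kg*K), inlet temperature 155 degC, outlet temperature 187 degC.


Q = m_dot * cp * delta_T
delta_T = 187 - 155 = 32 K
Q = 71 * 2.56 * 32
= 181.76 * 32
= 5816.32 kW

5816.32 kW


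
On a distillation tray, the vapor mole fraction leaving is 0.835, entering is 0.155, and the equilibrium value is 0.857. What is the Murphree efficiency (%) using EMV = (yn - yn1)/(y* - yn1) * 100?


Murphree vapor efficiency: EMV = (y_n - y_(n-1)) / (y*_n - y_(n-1)) * 100
EMV = (0.835 - 0.155) / (0.857 - 0.155) * 100 = 0.68 / 0.702 * 100 = 96.87

96.87 %


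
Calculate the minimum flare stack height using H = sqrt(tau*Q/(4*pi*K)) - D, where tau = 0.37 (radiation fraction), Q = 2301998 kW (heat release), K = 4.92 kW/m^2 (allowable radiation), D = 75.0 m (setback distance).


tau*Q/(4*pi*K) = 0.37 * 2301998 / (4 * pi * 4.92) = 13776.3
sqrt(13776.3) = 117.372
H = 117.372 - 75.0 = 42.37

42.37 m


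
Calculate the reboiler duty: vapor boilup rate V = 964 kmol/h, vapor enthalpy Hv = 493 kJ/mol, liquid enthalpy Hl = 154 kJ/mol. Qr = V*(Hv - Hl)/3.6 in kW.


Qr = 964 * (493 - 154) / 3.6 = 964 * 339 / 3.6 = 90780

90780 kW


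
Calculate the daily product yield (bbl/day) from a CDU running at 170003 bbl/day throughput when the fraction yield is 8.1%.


Crude throughput = 170003 bbl/day
Fraction yield = 8.1%
yield = throughput * fraction / 100
yield = 170003 * 8.1 / 100 = 13770.243

13770.243 bbl/day


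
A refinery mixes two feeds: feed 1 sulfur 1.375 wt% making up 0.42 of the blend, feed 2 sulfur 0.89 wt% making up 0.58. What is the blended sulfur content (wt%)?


Linear sulfur blending: S_blend = x1*S1 + x2*S2
Contribution 1: 0.42 * 1.375 = 0.5775 wt%
Contribution 2: 0.58 * 0.89 = 0.5162 wt%
S_blend = 0.5775 + 0.5162 = 1.0937

1.0937 wt%


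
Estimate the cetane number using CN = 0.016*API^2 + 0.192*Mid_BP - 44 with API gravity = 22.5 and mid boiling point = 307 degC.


CN = 0.016 * 22.5^2 + 0.192 * 307 - 44
CN = 8.1 + 58.944 - 44 = 23.044

23.044


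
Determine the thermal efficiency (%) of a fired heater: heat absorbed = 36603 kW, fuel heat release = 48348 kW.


Furnace efficiency = Q_absorbed / Q_fuel * 100
= 36603 / 48348 * 100 = 75.71

75.71 %


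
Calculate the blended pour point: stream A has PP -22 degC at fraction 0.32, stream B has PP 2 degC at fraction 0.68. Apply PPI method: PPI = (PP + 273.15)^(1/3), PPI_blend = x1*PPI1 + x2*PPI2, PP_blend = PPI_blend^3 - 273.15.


PPI_1 = (-22 + 273.15)^(1/3) = 6.30925
PPI_2 = (2 + 273.15)^(1/3) = 6.504139
PPI_blend = 0.32 * 6.30925 + 0.68 * 6.504139 = 6.441775
PP_blend = 6.441775^3 - 273.15 = 267.3109 - 273.15 = -5.84

-5.84 degC


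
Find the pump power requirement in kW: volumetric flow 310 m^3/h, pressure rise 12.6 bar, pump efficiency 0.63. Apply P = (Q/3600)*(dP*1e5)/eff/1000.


Q = 310 / 3600 = 0.0861111 m^3/s
P = 0.0861111 * (12.6 * 1e5) / 0.63 / 1000 = 172.2

172.2 kW


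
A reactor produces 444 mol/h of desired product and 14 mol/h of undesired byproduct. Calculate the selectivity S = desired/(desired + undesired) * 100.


Selectivity = desired / (desired + undesired) * 100
Total products = 444 + 14 = 458 mol/h
S = 444 / 458 * 100
= 0.9694 * 100
= 96.94 %

96.94 %


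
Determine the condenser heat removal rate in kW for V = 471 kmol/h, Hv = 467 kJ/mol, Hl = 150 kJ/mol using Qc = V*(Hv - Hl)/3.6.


Qc = 471 * (467 - 150) / 3.6 = 471 * 317 / 3.6 = 41470

41470 kW


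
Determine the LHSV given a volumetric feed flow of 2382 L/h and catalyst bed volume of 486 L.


LHSV = volumetric feed rate / catalyst volume
= 2382 L/h / 486 L
= 4.901 h^-1

4.901 h^-1


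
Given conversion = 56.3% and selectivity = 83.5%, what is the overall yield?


Overall yield = conversion (%) * selectivity (%) / 100
Conversion = 56.3%, Selectivity = 83.5%
Y = 56.3 * 83.5 / 100
= 47.0105 %

47.0105 %


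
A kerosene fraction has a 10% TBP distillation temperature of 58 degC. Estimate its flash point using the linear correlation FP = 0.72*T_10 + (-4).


FP = 0.72 * 58 + (-4) = 37.76

37.76 degC


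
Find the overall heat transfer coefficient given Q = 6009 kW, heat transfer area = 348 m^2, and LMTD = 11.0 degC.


From Q = U*A*LMTD, U = Q / (A * LMTD)
U = 6009 / (348 * 11.0) = 6009 / 3828 = 1.570

1.570 kW/(m^2*K)


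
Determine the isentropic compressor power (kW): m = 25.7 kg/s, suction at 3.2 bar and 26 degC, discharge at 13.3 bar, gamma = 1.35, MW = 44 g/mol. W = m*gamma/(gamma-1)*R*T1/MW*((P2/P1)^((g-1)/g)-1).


Isentropic work: W = m*(gamma/(gamma-1))*(R*T1/MW)*((P2/P1)^((gamma-1)/gamma) - 1)
T1 = 26 + 273.15 = 299.15 K
Pressure ratio = 13.3 / 3.2 = 4.15625
Exponent = (1.35 - 1)/1.35 = 0.259259
(P2/P1)^exp - 1 = 4.15625^0.259259 - 1 = 0.446785
W = 25.7 * 1.35 / 0.35 * 8.314 * 299.15 / 44 * 0.446785 = 2503

2503 kW


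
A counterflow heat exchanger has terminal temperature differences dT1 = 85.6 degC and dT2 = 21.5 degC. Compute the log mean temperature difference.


LMTD = (dT1 - dT2) / ln(dT1/dT2)
= (85.6 - 21.5) / ln(85.6 / 21.5) = 64.1 / 1.38163 = 46.39

46.39 degC


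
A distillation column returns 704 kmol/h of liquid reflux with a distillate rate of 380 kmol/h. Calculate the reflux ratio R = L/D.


Reflux ratio definition: R = L / D (liquid returned / distillate withdrawn)
L = 704 kmol/h, D = 380 kmol/h
R = 704 / 380 = 1.853

1.853


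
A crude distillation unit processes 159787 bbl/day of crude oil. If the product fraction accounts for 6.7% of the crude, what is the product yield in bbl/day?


Crude throughput = 159787 bbl/day
Fraction yield = 6.7%
yield = throughput * fraction / 100
yield = 159787 * 6.7 / 100 = 10705.729

10705.729 bbl/day


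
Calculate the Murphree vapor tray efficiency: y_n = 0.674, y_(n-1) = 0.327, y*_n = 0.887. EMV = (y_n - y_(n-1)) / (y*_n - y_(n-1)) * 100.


Murphree vapor efficiency: EMV = (y_n - y_(n-1)) / (y*_n - y_(n-1)) * 100
EMV = (0.674 - 0.327) / (0.887 - 0.327) * 100 = 0.347 / 0.56 * 100 = 61.96

61.96 %


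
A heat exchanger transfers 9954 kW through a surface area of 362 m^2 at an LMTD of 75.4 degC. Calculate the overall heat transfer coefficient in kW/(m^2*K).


From Q = U*A*LMTD, U = Q / (A * LMTD)
U = 9954 / (362 * 75.4) = 9954 / 27294.8 = 0.3647

0.3647 kW/(m^2*K)


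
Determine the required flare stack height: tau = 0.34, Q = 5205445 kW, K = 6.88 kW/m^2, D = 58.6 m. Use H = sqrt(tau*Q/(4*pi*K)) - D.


tau*Q/(4*pi*K) = 0.34 * 5205445 / (4 * pi * 6.88) = 20471
sqrt(20471) = 143.077
H = 143.077 - 58.6 = 84.48

84.48 m


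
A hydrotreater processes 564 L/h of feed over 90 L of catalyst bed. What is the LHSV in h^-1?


LHSV = volumetric feed rate / catalyst volume
= 564 L/h / 90 L
= 6.267 h^-1

6.267 h^-1


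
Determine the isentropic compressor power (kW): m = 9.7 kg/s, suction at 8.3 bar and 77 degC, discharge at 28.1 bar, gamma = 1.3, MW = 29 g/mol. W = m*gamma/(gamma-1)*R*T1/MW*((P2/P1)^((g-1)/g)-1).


Isentropic work: W = m*(gamma/(gamma-1))*(R*T1/MW)*((P2/P1)^((gamma-1)/gamma) - 1)
T1 = 77 + 273.15 = 350.15 K
Pressure ratio = 28.1 / 8.3 = 3.38554
Exponent = (1.3 - 1)/1.3 = 0.230769
(P2/P1)^exp - 1 = 3.38554^0.230769 - 1 = 0.325018
W = 9.7 * 1.3 / 0.3 * 8.314 * 350.15 / 29 * 0.325018 = 1371

1371 kW


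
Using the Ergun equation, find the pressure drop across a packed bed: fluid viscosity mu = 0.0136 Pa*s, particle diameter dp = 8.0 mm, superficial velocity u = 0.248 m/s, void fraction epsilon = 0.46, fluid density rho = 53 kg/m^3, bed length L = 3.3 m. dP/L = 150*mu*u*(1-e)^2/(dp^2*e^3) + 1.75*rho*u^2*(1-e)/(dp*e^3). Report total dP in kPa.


dp = 8.0 mm = 0.008 m
Viscous term = 150*0.0136*0.248*(1-0.46)^2 / (0.008^2*0.46^3) = 23681.9
Inertial term = 1.75*53*0.248^2*(1-0.46) / (0.008*0.46^3) = 3955.92
dP/L = 23681.9 + 3955.92 = 27637.8 Pa/m
dP = 27637.8 * 3.3 / 1000 = 91.20 kPa

91.20 kPa


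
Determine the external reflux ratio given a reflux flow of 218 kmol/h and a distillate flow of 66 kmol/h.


Reflux ratio definition: R = L / D (liquid returned / distillate withdrawn)
L = 218 kmol/h, D = 66 kmol/h
R = 218 / 66 = 3.303

3.303


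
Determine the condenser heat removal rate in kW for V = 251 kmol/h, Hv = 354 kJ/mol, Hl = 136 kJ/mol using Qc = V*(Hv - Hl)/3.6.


Qc = 251 * (354 - 136) / 3.6 = 251 * 218 / 3.6 = 15200

15200 kW


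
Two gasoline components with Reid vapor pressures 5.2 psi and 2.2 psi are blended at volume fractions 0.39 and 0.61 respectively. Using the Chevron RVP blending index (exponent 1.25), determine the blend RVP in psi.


Chevron index: RVP_blend = (sum xi*RVPi^1.25)^(1/1.25)
RVP^1.25 terms: 0.39 * 5.2^1.25 + 0.61 * 2.2^1.25 = 4.69685
RVP_blend = 4.69685^(1/1.25) = 3.447

3.447 psi


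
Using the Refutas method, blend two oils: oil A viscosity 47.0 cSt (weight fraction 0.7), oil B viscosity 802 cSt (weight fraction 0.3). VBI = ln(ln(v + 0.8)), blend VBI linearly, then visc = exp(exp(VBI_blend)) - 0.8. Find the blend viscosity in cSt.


Refutas method: VBN_i = 14.534*ln(ln(visc_i + 0.8)) + 10.975, blended linearly by mass fraction; since VBN is linear in VBI_i = ln(ln(visc_i + 0.8)) and the fractions sum to 1, blend VBI directly: visc = exp(exp(VBI_blend)) - 0.8
VBI_1 = ln(ln(47.0 + 0.8)) = 1.35249
VBI_2 = ln(ln(802 + 0.8)) = 1.90033
VBI_blend = 0.7 * 1.35249 + 0.3 * 1.90033 = 1.51684
visc_blend = exp(exp(1.51684)) - 0.8 = 94.57

94.57 cSt


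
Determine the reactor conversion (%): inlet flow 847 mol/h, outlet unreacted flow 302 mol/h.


X = (F_in - F_out) / F_in * 100
Moles reacted = 847 - 302 = 545
X = 545 / 847 * 100
= 0.6434 * 100
= 64.34 %

64.34 %


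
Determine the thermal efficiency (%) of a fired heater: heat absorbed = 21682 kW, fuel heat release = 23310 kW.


Furnace efficiency = Q_absorbed / Q_fuel * 100
= 21682 / 23310 * 100 = 93.02

93.02 %


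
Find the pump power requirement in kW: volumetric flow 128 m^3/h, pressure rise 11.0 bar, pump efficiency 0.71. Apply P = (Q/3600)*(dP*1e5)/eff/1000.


Q = 128 / 3600 = 0.0355556 m^3/s
P = 0.0355556 * (11.0 * 1e5) / 0.71 / 1000 = 55.09

55.09 kW


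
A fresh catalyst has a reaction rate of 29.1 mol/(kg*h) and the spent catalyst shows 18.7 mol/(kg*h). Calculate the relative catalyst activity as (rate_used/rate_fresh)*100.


Activity (%) = (rate_used / rate_fresh) * 100
rate_used = 18.7, rate_fresh = 29.1
= (18.7 / 29.1) * 100
= 0.6426 * 100 = 64.26

64.26 %


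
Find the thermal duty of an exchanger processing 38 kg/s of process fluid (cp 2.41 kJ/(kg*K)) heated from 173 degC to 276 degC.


Q = m_dot * cp * delta_T
delta_T = 276 - 173 = 103 K
Q = 38 * 2.41 * 103
= 91.58 * 103
= 9432.74 kW

9432.74 kW


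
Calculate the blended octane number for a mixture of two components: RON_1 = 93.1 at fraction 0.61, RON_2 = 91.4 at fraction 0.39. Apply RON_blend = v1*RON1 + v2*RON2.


Linear blending: RON_blend = sum(vi * RONi)
Contribution 1: 0.61 * 93.1 = 56.791
Contribution 2: 0.39 * 91.4 = 35.646
RON_blend = 56.791 + 35.646 = 92.437

92.437


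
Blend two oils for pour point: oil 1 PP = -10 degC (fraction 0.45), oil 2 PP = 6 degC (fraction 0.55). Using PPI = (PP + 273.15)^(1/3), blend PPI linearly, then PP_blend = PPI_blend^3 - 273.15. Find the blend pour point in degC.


PPI_1 = (-10 + 273.15)^(1/3) = 6.408176
PPI_2 = (6 + 273.15)^(1/3) = 6.535506
PPI_blend = 0.45 * 6.408176 + 0.55 * 6.535506 = 6.478207
PP_blend = 6.478207^3 - 273.15 = 271.872 - 273.15 = -1.28

-1.28 degC


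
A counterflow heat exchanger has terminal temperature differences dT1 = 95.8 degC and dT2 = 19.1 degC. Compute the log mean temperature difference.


LMTD = (dT1 - dT2) / ln(dT1/dT2)
= (95.8 - 19.1) / ln(95.8 / 19.1) = 76.7 / 1.61257 = 47.56

47.56 degC


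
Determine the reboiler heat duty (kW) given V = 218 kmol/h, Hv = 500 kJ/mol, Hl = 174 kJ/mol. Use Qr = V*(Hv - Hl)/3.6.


Qr = 218 * (500 - 174) / 3.6 = 218 * 326 / 3.6 = 19740

19740 kW


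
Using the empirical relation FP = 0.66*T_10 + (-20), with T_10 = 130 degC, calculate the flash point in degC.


FP = 0.66 * 130 + (-20) = 65.8

65.8 degC


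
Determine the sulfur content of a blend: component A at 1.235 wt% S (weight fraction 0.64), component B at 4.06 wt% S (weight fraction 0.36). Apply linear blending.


Linear sulfur blending: S_blend = x1*S1 + x2*S2
Contribution 1: 0.64 * 1.235 = 0.7904 wt%
Contribution 2: 0.36 * 4.06 = 1.4616 wt%
S_blend = 0.7904 + 1.4616 = 2.252

2.252 wt%


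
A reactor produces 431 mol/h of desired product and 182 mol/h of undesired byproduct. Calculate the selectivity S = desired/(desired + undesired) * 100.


Selectivity = desired / (desired + undesired) * 100
Total products = 431 + 182 = 613 mol/h
S = 431 / 613 * 100
= 0.7031 * 100
= 70.31 %

70.31 %


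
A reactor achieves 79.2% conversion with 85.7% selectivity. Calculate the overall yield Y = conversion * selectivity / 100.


Overall yield = conversion (%) * selectivity (%) / 100
Conversion = 79.2%, Selectivity = 85.7%
Y = 79.2 * 85.7 / 100
= 67.8744 %

67.8744 %


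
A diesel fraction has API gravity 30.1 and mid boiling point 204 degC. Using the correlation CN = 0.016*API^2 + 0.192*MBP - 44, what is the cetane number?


CN = 0.016 * 30.1^2 + 0.192 * 204 - 44
CN = 14.49616 + 39.168 - 44 = 9.66416

9.66416


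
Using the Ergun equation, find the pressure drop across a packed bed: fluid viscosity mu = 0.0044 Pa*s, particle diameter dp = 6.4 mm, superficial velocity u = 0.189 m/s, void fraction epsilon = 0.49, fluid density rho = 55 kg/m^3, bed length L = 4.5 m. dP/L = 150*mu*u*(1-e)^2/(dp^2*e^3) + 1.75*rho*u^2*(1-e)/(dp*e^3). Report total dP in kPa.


dp = 6.4 mm = 0.0064 m
Viscous term = 150*0.0044*0.189*(1-0.49)^2 / (0.0064^2*0.49^3) = 6732.83
Inertial term = 1.75*55*0.189^2*(1-0.49) / (0.0064*0.49^3) = 2328.77
dP/L = 6732.83 + 2328.77 = 9061.6 Pa/m
dP = 9061.6 * 4.5 / 1000 = 40.78 kPa

40.78 kPa


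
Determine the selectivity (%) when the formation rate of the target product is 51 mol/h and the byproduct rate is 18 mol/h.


Selectivity = desired / (desired + undesired) * 100
Total products = 51 + 18 = 69 mol/h
S = 51 / 69 * 100
= 0.7391 * 100
= 73.91 %

73.91 %


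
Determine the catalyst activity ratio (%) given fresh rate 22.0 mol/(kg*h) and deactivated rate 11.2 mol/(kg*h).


Activity (%) = (rate_used / rate_fresh) * 100
rate_used = 11.2, rate_fresh = 22.0
= (11.2 / 22.0) * 100
= 0.5091 * 100 = 50.91

50.91 %


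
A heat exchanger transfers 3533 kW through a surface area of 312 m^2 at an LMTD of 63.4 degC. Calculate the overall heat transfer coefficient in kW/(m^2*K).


From Q = U*A*LMTD, U = Q / (A * LMTD)
U = 3533 / (312 * 63.4) = 3533 / 19780.8 = 0.1786

0.1786 kW/(m^2*K)


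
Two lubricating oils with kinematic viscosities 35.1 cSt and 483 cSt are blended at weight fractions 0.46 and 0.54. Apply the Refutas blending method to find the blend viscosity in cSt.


Refutas method: VBN_i = 14.534*ln(ln(visc_i + 0.8)) + 10.975, blended linearly by mass fraction; since VBN is linear in VBI_i = ln(ln(visc_i + 0.8)) and the fractions sum to 1, blend VBI directly: visc = exp(exp(VBI_blend)) - 0.8
VBI_1 = ln(ln(35.1 + 0.8)) = 1.27557
VBI_2 = ln(ln(483 + 0.8)) = 1.82159
VBI_blend = 0.46 * 1.27557 + 0.54 * 1.82159 = 1.57042
visc_blend = exp(exp(1.57042)) - 0.8 = 121.8

121.8 cSt


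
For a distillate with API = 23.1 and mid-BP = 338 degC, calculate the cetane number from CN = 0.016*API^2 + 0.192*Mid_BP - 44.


CN = 0.016 * 23.1^2 + 0.192 * 338 - 44
CN = 8.53776 + 64.896 - 44 = 29.43376

29.43376


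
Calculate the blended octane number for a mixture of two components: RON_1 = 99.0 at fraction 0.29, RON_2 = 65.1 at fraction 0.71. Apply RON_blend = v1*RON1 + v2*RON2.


Linear blending: RON_blend = sum(vi * RONi)
Contribution 1: 0.29 * 99.0 = 28.71
Contribution 2: 0.71 * 65.1 = 46.221
RON_blend = 28.71 + 46.221 = 74.931

74.931


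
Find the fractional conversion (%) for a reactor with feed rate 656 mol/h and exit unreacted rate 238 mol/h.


X = (F_in - F_out) / F_in * 100
Moles reacted = 656 - 238 = 418
X = 418 / 656 * 100
= 0.6372 * 100
= 63.72 %

63.72 %


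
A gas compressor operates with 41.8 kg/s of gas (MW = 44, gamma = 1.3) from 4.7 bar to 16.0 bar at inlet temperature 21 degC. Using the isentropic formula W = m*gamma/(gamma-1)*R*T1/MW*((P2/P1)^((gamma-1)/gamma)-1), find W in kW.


Isentropic work: W = m*(gamma/(gamma-1))*(R*T1/MW)*((P2/P1)^((gamma-1)/gamma) - 1)
T1 = 21 + 273.15 = 294.15 K
Pressure ratio = 16.0 / 4.7 = 3.40426
Exponent = (1.3 - 1)/1.3 = 0.230769
(P2/P1)^exp - 1 = 3.40426^0.230769 - 1 = 0.326705
W = 41.8 * 1.3 / 0.3 * 8.314 * 294.15 / 44 * 0.326705 = 3289

3289 kW


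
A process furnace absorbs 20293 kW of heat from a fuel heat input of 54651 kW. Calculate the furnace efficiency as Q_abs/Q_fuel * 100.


Furnace efficiency = Q_absorbed / Q_fuel * 100
= 20293 / 54651 * 100 = 37.13

37.13 %


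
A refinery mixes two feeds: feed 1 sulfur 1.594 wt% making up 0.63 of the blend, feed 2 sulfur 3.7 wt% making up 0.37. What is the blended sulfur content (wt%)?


Linear sulfur blending: S_blend = x1*S1 + x2*S2
Contribution 1: 0.63 * 1.594 = 1.00422 wt%
Contribution 2: 0.37 * 3.7 = 1.369 wt%
S_blend = 1.00422 + 1.369 = 2.37322

2.37322 wt%


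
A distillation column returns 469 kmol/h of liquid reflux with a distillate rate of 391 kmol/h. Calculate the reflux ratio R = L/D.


Reflux ratio definition: R = L / D (liquid returned / distillate withdrawn)
L = 469 kmol/h, D = 391 kmol/h
R = 469 / 391 = 1.199

1.199


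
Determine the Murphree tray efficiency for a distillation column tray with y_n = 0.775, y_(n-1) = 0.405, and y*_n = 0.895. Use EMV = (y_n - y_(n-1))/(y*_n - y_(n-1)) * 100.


Murphree vapor efficiency: EMV = (y_n - y_(n-1)) / (y*_n - y_(n-1)) * 100
EMV = (0.775 - 0.405) / (0.895 - 0.405) * 100 = 0.37 / 0.49 * 100 = 75.51

75.51 %


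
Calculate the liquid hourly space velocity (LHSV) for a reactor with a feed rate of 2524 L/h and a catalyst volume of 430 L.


LHSV = volumetric feed rate / catalyst volume
= 2524 L/h / 430 L
= 5.870 h^-1

5.870 h^-1


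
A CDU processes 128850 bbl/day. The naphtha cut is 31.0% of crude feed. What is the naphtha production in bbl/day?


Crude throughput = 128850 bbl/day
Fraction yield = 31.0%
yield = throughput * fraction / 100
yield = 128850 * 31.0 / 100 = 39943.5

39943.5 bbl/day


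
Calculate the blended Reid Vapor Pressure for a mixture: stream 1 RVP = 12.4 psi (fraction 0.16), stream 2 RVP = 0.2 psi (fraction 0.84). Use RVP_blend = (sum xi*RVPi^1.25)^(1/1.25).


Chevron index: RVP_blend = (sum xi*RVPi^1.25)^(1/1.25)
RVP^1.25 terms: 0.16 * 12.4^1.25 + 0.84 * 0.2^1.25 = 3.83538
RVP_blend = 3.83538^(1/1.25) = 2.931

2.931 psi


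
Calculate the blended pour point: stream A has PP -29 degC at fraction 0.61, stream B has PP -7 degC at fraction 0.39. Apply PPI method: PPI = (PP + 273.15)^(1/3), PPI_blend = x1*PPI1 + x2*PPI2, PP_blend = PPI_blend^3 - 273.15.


PPI_1 = (-29 + 273.15)^(1/3) = 6.25008
PPI_2 = (-7 + 273.15)^(1/3) = 6.432436
PPI_blend = 0.61 * 6.25008 + 0.39 * 6.432436 = 6.321199
PP_blend = 6.321199^3 - 273.15 = 252.5797 - 273.15 = -20.57

-20.57 degC


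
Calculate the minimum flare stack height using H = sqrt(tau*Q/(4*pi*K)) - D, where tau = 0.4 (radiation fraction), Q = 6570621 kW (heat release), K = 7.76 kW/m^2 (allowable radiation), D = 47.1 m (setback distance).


tau*Q/(4*pi*K) = 0.4 * 6570621 / (4 * pi * 7.76) = 26952.2
sqrt(26952.2) = 164.171
H = 164.171 - 47.1 = 117.1

117.1 m


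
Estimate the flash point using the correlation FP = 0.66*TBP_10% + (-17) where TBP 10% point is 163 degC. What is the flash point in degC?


FP = 0.66 * 163 + (-17) = 90.58

90.58 degC


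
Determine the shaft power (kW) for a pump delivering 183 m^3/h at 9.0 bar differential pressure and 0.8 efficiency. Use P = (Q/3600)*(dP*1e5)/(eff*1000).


Q = 183 / 3600 = 0.0508333 m^3/s
P = 0.0508333 * (9.0 * 1e5) / 0.8 / 1000 = 57.19

57.19 kW
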